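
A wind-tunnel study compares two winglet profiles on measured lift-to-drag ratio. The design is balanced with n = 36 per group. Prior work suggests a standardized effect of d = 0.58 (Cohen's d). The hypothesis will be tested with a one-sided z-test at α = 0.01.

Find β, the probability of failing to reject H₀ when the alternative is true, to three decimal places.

Noncentrality parameter: δ = d·√(n/2) = 0.58 × √(36/2) = 2.4607
One-sided α = 0.01 → critical value z_{0.01} = 2.326.
Power = Φ(δ − 2.326) = Φ(0.134) = 0.5535.
Type II error: β = 1 − power = 1 − 0.5535 = 0.4465.

β ≈ 0.447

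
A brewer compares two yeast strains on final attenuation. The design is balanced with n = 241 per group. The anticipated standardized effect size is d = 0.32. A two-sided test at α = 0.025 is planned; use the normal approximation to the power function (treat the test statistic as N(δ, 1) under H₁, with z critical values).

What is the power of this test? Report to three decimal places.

Noncentrality parameter: δ = d·√(n/2) = 0.32 × √(241/2) = 3.5127
Two-sided α = 0.025 → critical value z_{0.0125} = 2.241.
Power = Φ(δ − 2.241) + Φ(−δ − 2.241) = Φ(1.271) + Φ(-5.754) = 0.8982 + 0.0000 = 0.8982.

Power ≈ 0.898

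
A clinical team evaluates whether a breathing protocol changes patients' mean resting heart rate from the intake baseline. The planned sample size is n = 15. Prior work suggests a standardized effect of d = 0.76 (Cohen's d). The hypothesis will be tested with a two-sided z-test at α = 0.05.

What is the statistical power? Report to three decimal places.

Noncentrality parameter: δ = d·√n = 0.76 × √15 = 2.9435
Critical value for a two-sided test at α = 0.05: z_{α/2} = 1.960.
Power = Φ(δ − 1.960) + Φ(−δ − 1.960) = Φ(0.984) + Φ(-4.903) = 0.8373 + 0.0000 = 0.8373.

Power ≈ 0.837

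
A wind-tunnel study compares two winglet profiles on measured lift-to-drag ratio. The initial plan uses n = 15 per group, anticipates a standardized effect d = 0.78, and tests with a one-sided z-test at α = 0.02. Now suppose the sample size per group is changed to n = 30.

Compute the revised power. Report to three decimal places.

Power ≈ 0.833

With n = 30 per group: δ = d·√(n/2) = 0.78 × √(30/2) = 3.0209. Critical value z_{0.02} = 2.054.
Revised power = Φ(δ − 2.054) = Φ(0.967) = 0.8333.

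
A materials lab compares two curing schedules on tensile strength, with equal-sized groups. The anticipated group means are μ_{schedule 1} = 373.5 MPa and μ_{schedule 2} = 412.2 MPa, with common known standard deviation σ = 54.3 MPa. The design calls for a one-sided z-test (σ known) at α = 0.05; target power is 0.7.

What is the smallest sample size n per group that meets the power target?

Standardized effect: d = |μ_{schedule 1} − μ_{schedule 2}| / σ = |373.5 − 412.2| / 54.3 = 0.7127
Set Φ(δ − 1.645) = 0.7; then δ − 1.645 = Φ⁻¹(0.7) = 0.524, giving δ = 2.169.
δ = d·√(n/2) ⇒ n = 2(δ/d)² = 2 × (2.169 / 0.7127)² = 18.53.
Round up to the next whole unit.

n = 19 per group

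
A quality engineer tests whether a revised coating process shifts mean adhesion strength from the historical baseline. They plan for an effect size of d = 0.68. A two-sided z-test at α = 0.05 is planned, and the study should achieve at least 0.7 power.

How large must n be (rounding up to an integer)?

Set Φ(δ − 1.960) = 0.7; then δ − 1.960 = Φ⁻¹(0.7) = 0.524, giving δ = 2.484.
(For δ > 0 the lower-tail rejection region contributes negligibly to power, so the one-term inversion is standard.)
δ = d·√n ⇒ n = (δ/d)² = (2.484 / 0.68)² = 13.35.
Round up to the next whole unit.

n = 14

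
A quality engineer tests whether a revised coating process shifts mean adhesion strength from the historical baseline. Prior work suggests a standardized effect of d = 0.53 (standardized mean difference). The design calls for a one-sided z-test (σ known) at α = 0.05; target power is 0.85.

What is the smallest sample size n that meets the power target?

Set Φ(δ − 1.645) = 0.85; then δ − 1.645 = Φ⁻¹(0.85) = 1.036, giving δ = 2.681.
δ = d·√n ⇒ n = (δ/d)² = (2.681 / 0.53)² = 25.59.
Rounding up, n = 26.

n = 26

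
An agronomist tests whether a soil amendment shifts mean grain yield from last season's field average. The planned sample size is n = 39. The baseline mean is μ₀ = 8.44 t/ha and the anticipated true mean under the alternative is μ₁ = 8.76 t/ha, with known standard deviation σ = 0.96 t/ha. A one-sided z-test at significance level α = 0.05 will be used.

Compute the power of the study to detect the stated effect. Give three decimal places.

Power ≈ 0.669

Standardized effect: d = |μ₁ − μ₀| / σ = |8.76 − 8.44| / 0.96 = 0.3333
Noncentrality parameter: δ = d·√n = 0.3333 × √39 = 2.0817
One-sided α = 0.05 → critical value z_{0.05} = 1.645.
Power = P(Z > 1.645 − δ) = Φ(0.437) = 0.6689.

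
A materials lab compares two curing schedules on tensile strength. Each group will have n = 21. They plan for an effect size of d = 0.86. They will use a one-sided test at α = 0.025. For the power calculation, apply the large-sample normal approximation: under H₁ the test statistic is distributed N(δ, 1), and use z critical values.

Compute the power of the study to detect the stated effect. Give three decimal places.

Power ≈ 0.796

Noncentrality parameter: δ = d·√(n/2) = 0.86 × √(21/2) = 2.7867
Critical value for a one-sided test at α = 0.025: z_α = 1.960.
Power = Φ(δ − 1.960) = Φ(0.827) = 0.7958.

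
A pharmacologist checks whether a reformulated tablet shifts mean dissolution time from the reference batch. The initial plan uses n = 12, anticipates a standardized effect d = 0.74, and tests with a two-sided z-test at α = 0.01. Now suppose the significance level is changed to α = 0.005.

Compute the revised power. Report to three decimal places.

δ = d·√n = 0.74 × √12 = 2.5634 (unchanged). New critical value: z_{0.0025} = 2.807.
Revised power = Φ(δ − 2.807) + Φ(−δ − 2.807) = Φ(-0.244) + Φ(-5.370) = 0.4038 + 0.0000 = 0.4038.

Power ≈ 0.404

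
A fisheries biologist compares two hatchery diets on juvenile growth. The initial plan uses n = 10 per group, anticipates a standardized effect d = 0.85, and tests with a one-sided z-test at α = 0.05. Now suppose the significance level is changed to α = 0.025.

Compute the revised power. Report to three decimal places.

Power ≈ 0.476

δ = d·√(n/2) = 0.85 × √(10/2) = 1.9007 (unchanged). New critical value: z_{0.025} = 1.960.
Revised power = P(Z > 1.960 − δ) = Φ(-0.059) = 0.4764.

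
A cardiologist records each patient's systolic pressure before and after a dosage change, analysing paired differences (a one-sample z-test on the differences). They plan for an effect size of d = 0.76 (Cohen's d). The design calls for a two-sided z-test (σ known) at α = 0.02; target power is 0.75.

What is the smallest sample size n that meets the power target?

n = 16

For power 0.75 need Φ(δ − z_{0.01}) = 0.75, so δ = z_{0.01} + z_{0.25} = 2.326 + 0.674 = 3.001.
(The Φ(−δ − z_{α/2}) term is vanishingly small for δ > 0 and is dropped in the standard sample-size formula.)
δ = d·√n ⇒ n = (δ/d)² = (3.001 / 0.76)² = 15.59.
Rounding up, n = 16.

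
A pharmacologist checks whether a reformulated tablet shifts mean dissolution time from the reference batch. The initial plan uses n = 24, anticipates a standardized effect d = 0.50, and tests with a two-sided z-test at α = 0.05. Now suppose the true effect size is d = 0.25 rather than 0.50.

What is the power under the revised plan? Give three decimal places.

With d = 0.25: δ = d·√n = 0.25 × √24 = 1.2247. Critical value z_{0.025} = 1.960.
Revised power = Φ(δ − 1.960) + Φ(−δ − 1.960) = Φ(-0.735) + Φ(-3.185) = 0.2311 + 0.0007 = 0.2318.

Power ≈ 0.232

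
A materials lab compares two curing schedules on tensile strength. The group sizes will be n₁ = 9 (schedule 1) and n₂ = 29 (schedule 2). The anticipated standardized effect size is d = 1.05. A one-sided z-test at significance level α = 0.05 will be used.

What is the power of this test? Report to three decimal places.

Power ≈ 0.866

Noncentrality parameter: δ = d / √(1/n₁ + 1/n₂) = 1.05 / √(1/9 + 1/29) = 2.7518
One-sided α = 0.05 → critical value z_{0.05} = 1.645.
Power = Φ(δ − 1.645) = Φ(1.107) = 0.8658.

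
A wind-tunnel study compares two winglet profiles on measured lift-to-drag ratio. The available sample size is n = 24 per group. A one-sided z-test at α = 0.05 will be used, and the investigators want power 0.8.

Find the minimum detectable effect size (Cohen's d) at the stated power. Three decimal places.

d ≈ 0.718

Need Φ(δ − 1.645) = 0.8, so δ = 1.645 + 0.842 = 2.486.
δ = d·√(n/2) ⇒ d = δ/√(n/2) = 2.486/√(24/2) = 0.7178.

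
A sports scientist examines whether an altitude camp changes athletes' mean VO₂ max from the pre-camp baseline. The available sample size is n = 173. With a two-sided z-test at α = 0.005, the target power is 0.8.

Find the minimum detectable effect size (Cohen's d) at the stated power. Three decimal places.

d ≈ 0.277

Need Φ(δ − 2.807) = 0.8, so δ = 2.807 + 0.842 = 3.649.
(Lower-tail contribution to power is negligible for δ > 0.)
δ = d·√n ⇒ d = δ/√n = 3.649/√173 = 0.2774.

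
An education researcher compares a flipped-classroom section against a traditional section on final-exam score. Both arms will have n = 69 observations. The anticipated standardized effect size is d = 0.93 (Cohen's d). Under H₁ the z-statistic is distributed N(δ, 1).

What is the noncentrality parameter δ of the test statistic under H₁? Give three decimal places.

δ ≈ 5.463

δ = d·√(n/2) = 0.93 × √(69/2) = 5.4625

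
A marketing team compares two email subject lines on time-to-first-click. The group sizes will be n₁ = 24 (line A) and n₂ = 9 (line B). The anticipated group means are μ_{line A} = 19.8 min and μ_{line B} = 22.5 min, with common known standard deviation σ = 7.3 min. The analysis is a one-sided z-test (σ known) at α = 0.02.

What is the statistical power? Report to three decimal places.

Standardized effect: d = |μ_{line A} − μ_{line B}| / σ = |19.8 − 22.5| / 7.3 = 0.3699
Noncentrality parameter: λ = d / √(1/n₁ + 1/n₂) = 0.3699 / √(1/24 + 1/9) = 0.9463
Critical value for a one-sided test at α = 0.02: z_α = 2.054.
Power = Φ(λ − 2.054) = Φ(-1.107) = 0.1340.

Power ≈ 0.134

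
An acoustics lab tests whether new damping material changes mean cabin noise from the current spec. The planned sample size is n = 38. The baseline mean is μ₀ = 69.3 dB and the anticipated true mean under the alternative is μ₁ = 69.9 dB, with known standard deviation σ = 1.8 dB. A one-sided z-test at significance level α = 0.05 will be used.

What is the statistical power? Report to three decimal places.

Standardized effect: d = |μ₁ − μ₀| / σ = |69.9 − 69.3| / 1.8 = 0.3333
Noncentrality parameter: δ = d·√n = 0.3333 × √38 = 2.0548
Critical value for a one-sided test at α = 0.05: z_α = 1.645.
Power = Φ(δ − 1.645) = Φ(0.410) = 0.6591.

Power ≈ 0.659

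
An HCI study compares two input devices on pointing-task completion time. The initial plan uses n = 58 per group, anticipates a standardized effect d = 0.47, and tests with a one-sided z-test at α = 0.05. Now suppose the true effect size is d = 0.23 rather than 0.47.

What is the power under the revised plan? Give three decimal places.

Power ≈ 0.342

With d = 0.23: δ = d·√(n/2) = 0.23 × √(58/2) = 1.2386. Critical value z_{0.05} = 1.645.
Revised power = P(Z > 1.645 − δ) = Φ(-0.406) = 0.3423.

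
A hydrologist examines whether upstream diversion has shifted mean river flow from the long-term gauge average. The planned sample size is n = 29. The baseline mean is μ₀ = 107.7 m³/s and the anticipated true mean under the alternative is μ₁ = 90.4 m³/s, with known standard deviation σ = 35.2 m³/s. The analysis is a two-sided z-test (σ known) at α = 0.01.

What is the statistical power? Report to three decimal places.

Standardized effect: d = |μ₁ − μ₀| / σ = |90.4 − 107.7| / 35.2 = 0.4915
Noncentrality parameter: δ = d·√n = 0.4915 × √29 = 2.6467
Two-sided α = 0.01 → critical value z_{0.005} = 2.576.
Power = Φ(δ − 2.576) + Φ(−δ − 2.576) = Φ(0.071) + Φ(-5.223) = 0.5282 + 0.0000 = 0.5282.

Power ≈ 0.528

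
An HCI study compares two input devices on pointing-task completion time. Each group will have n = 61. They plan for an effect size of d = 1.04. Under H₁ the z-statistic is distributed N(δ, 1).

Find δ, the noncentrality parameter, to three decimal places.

δ ≈ 5.744

The noncentrality parameter scales effect size by the design's sample-size factor: δ = d·√(n/2) = 1.04 × √(61/2) = 5.7436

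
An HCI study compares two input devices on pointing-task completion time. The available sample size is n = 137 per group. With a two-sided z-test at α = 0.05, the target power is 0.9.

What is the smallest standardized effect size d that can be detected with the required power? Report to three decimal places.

d ≈ 0.392

Need Φ(δ − 1.960) = 0.9, so δ = 1.960 + 1.282 = 3.242.
(Lower-tail contribution to power is negligible for δ > 0.)
δ = d·√(n/2) ⇒ d = δ/√(n/2) = 3.242/√(137/2) = 0.3917.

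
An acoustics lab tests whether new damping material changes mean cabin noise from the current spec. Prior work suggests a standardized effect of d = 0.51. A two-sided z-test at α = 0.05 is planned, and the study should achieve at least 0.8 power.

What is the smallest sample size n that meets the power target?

Set Φ(δ − 1.960) = 0.8; then δ − 1.960 = Φ⁻¹(0.8) = 0.842, giving δ = 2.802.
(For δ > 0 the lower-tail rejection region contributes negligibly to power, so the one-term inversion is standard.)
δ = d·√n ⇒ n = (δ/d)² = (2.802 / 0.51)² = 30.18.
Rounding up, n = 31.

n = 31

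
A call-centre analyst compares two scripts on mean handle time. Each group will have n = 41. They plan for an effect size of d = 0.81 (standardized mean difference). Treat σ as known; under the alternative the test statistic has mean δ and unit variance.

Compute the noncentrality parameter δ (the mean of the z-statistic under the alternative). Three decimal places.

δ ≈ 3.667

δ = d·√(n/2) = 0.81 × √(41/2) = 3.6674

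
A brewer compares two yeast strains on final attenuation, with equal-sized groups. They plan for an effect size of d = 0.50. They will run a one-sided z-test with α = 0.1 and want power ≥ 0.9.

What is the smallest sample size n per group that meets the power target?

For power 0.9 need Φ(δ − z_{0.1}) = 0.9, so δ = z_{0.1} + z_{0.10} = 1.282 + 1.282 = 2.563.
δ = d·√(n/2) ⇒ n = 2(δ/d)² = 2 × (2.563 / 0.50)² = 52.56.
Rounding up, n = 53 per group.

n = 53 per group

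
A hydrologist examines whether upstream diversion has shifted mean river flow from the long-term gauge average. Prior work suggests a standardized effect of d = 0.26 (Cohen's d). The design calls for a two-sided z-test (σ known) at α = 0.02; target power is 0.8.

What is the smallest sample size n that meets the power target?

n = 149

Set Φ(δ − 2.326) = 0.8; then δ − 2.326 = Φ⁻¹(0.8) = 0.842, giving δ = 3.168.
(The Φ(−δ − z_{α/2}) term is vanishingly small for δ > 0 and is dropped in the standard sample-size formula.)
δ = d·√n ⇒ n = (δ/d)² = (3.168 / 0.26)² = 148.46.
Round up to the next whole unit.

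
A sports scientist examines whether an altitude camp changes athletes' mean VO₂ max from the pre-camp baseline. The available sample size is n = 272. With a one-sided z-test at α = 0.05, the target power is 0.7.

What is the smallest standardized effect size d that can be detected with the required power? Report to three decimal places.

Required noncentrality: δ = z_{0.05} + z_{0.30} = 1.645 + 0.524 = 2.169.
δ = d·√n ⇒ d = δ/√n = 2.169/√272 = 0.1315.

d ≈ 0.132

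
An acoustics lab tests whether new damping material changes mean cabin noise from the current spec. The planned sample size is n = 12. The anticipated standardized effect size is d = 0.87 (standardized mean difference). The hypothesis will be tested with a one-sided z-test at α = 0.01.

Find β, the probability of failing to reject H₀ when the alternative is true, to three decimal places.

Noncentrality parameter: δ = d·√n = 0.87 × √12 = 3.0138
One-sided α = 0.01 → critical value z_{0.01} = 2.326.
Power = Φ(δ − 2.326) = Φ(0.687) = 0.7541.
Type II error: β = 1 − power = 1 − 0.7541 = 0.2459.

β ≈ 0.246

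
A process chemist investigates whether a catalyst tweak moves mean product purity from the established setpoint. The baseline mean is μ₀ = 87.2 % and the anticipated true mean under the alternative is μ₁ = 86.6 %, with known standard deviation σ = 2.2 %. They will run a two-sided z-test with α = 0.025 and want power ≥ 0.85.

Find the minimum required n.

Standardized effect: d = |μ₁ − μ₀| / σ = |86.6 − 87.2| / 2.2 = 0.2727
For power 0.85 need Φ(δ − z_{0.0125}) = 0.85, so δ = z_{0.0125} + z_{0.15} = 2.241 + 1.036 = 3.278.
(For δ > 0 the lower-tail rejection region contributes negligibly to power, so the one-term inversion is standard.)
δ = d·√n ⇒ n = (δ/d)² = (3.278 / 0.2727)² = 144.45.
Round up to the next whole unit.

n = 145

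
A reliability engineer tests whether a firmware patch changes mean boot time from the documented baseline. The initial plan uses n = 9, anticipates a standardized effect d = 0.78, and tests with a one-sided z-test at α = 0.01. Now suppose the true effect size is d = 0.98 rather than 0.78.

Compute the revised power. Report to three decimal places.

With d = 0.98: δ = d·√n = 0.98 × √9 = 2.9400. Critical value z_{0.01} = 2.326.
Revised power = P(Z > 2.326 − δ) = Φ(0.614) = 0.7303.

Power ≈ 0.730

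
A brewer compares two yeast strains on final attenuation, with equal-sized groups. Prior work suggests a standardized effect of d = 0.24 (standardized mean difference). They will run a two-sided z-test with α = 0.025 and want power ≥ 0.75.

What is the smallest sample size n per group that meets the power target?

n = 296 per group

Set Φ(δ − 2.241) = 0.75; then δ − 2.241 = Φ⁻¹(0.75) = 0.674, giving δ = 2.916.
(For δ > 0 the lower-tail rejection region contributes negligibly to power, so the one-term inversion is standard.)
δ = d·√(n/2) ⇒ n = 2(δ/d)² = 2 × (2.916 / 0.24)² = 295.22.
Rounding up, n = 296 per group.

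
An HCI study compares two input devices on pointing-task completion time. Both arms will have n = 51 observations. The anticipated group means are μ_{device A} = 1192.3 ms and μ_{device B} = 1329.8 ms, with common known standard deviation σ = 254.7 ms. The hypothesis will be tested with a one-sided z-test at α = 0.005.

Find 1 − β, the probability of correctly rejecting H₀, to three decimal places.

Power ≈ 0.560

Standardized effect: d = |μ_{device A} − μ_{device B}| / σ = |1192.3 − 1329.8| / 254.7 = 0.5399
Noncentrality parameter: δ = d·√(n/2) = 0.5399 × √(51/2) = 2.7261
Critical value for a one-sided test at α = 0.005: z_α = 2.576.
Power = P(Z > 2.576 − δ) = Φ(0.150) = 0.5597.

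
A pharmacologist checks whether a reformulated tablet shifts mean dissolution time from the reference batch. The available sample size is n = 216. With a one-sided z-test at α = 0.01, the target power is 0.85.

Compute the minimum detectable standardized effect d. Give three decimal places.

d ≈ 0.229

Required noncentrality: δ = z_{0.01} + z_{0.15} = 2.326 + 1.036 = 3.363.
δ = d·√n ⇒ d = δ/√n = 3.363/√216 = 0.2288.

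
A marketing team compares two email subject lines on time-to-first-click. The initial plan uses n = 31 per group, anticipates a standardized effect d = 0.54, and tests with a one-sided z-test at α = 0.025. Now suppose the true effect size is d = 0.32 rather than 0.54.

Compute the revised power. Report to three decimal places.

Power ≈ 0.242

With d = 0.32: δ = d·√(n/2) = 0.32 × √(31/2) = 1.2598. Critical value z_{0.025} = 1.960.
Revised power = P(Z > 1.960 − δ) = Φ(-0.700) = 0.2419.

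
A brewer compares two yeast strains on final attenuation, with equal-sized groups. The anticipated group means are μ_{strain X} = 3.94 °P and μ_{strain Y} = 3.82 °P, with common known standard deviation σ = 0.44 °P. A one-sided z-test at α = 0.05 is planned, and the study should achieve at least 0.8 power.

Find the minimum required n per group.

n = 167 per group

Standardized effect: d = |μ_{strain X} − μ_{strain Y}| / σ = |3.94 − 3.82| / 0.44 = 0.2727
Set Φ(δ − 1.645) = 0.8; then δ − 1.645 = Φ⁻¹(0.8) = 0.842, giving δ = 2.486.
δ = d·√(n/2) ⇒ n = 2(δ/d)² = 2 × (2.486 / 0.2727)² = 166.24.
Round up to the next whole unit.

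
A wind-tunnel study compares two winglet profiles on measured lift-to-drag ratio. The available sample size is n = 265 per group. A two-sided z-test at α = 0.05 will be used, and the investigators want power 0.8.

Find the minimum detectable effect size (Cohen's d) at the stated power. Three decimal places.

d ≈ 0.243

Need Φ(δ − 1.960) = 0.8, so δ = 1.960 + 0.842 = 2.802.
(The second rejection-region term Φ(−δ − z_{α/2}) is negligible and dropped.)
δ = d·√(n/2) ⇒ d = δ/√(n/2) = 2.802/√(265/2) = 0.2434.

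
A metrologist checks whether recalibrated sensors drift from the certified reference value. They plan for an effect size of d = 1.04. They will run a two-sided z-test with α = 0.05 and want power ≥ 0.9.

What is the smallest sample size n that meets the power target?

Set Φ(δ − 1.960) = 0.9; then δ − 1.960 = Φ⁻¹(0.9) = 1.282, giving δ = 3.242.
(Ignoring the negligible lower-tail rejection probability gives the usual closed-form inversion.)
δ = d·√n ⇒ n = (δ/d)² = (3.242 / 1.04)² = 9.71.
Round up to the next whole unit.

n = 10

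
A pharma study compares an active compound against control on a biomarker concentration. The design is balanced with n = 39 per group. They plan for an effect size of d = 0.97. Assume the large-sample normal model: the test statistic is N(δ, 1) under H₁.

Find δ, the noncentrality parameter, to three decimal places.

δ ≈ 4.283

δ = d·√(n/2) = 0.97 × √(39/2) = 4.2834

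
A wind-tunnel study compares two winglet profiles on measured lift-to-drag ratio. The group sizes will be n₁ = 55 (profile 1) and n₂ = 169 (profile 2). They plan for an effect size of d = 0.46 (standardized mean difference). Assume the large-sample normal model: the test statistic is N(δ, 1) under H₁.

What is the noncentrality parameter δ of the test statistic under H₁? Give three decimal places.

δ ≈ 2.963

δ = d / √(1/n₁ + 1/n₂) = 0.46 / √(1/55 + 1/169) = 2.9632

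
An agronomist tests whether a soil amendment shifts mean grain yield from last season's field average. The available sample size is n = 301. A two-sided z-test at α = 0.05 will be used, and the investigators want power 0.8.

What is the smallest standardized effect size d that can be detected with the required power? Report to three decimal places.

d ≈ 0.161

Need Φ(δ − 1.960) = 0.8, so δ = 1.960 + 0.842 = 2.802.
(Lower-tail contribution to power is negligible for δ > 0.)
δ = d·√n ⇒ d = δ/√n = 2.802/√301 = 0.1615.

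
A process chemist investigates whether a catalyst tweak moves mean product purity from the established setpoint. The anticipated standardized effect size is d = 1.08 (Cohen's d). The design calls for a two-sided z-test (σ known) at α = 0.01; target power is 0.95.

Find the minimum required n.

n = 16

Set Φ(δ − 2.576) = 0.95; then δ − 2.576 = Φ⁻¹(0.95) = 1.645, giving δ = 4.221.
(For δ > 0 the lower-tail rejection region contributes negligibly to power, so the one-term inversion is standard.)
δ = d·√n ⇒ n = (δ/d)² = (4.221 / 1.08)² = 15.27.
Rounding up, n = 16.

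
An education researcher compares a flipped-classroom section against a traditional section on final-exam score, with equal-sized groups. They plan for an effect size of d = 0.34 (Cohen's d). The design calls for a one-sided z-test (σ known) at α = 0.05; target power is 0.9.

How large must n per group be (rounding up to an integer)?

Set Φ(δ − 1.645) = 0.9; then δ − 1.645 = Φ⁻¹(0.9) = 1.282, giving δ = 2.926.
δ = d·√(n/2) ⇒ n = 2(δ/d)² = 2 × (2.926 / 0.34)² = 148.16.
Round up to the next whole unit.

n = 149 per group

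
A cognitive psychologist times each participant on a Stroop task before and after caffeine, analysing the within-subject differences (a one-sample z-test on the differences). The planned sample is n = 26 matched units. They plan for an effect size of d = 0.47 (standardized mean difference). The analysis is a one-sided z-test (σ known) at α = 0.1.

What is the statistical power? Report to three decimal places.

Power ≈ 0.868

Noncentrality parameter: δ = d·√n = 0.47 × √26 = 2.3965
One-sided α = 0.1 → critical value z_{0.1} = 1.282.
Power = Φ(δ − 1.282) = Φ(1.115) = 0.8676.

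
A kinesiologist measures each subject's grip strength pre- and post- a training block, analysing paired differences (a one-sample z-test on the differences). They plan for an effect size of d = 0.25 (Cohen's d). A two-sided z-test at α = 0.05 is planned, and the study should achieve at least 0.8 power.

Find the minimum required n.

n = 126

For power 0.8 need Φ(δ − z_{0.025}) = 0.8, so δ = z_{0.025} + z_{0.20} = 1.960 + 0.842 = 2.802.
(Ignoring the negligible lower-tail rejection probability gives the usual closed-form inversion.)
δ = d·√n ⇒ n = (δ/d)² = (2.802 / 0.25)² = 125.58.
Round up to the next whole unit.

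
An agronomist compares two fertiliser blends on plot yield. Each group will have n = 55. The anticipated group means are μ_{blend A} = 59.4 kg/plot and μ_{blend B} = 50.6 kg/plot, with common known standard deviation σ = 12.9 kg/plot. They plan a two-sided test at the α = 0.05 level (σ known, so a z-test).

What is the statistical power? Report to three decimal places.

Power ≈ 0.947

Standardized effect: d = |μ_{blend A} − μ_{blend B}| / σ = |59.4 − 50.6| / 12.9 = 0.6822
Noncentrality parameter: δ = d·√(n/2) = 0.6822 × √(55/2) = 3.5773
Critical value for a two-sided test at α = 0.05: z_{α/2} = 1.960.
Power = Φ(δ − 1.960) + Φ(−δ − 1.960) = Φ(1.617) + Φ(-5.537) = 0.9471 + 0.0000 = 0.9471.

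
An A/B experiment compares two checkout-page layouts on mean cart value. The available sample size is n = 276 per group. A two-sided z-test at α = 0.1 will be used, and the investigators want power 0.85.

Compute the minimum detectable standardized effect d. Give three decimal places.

d ≈ 0.228

Required noncentrality: δ = z_{0.05} + z_{0.15} = 1.645 + 1.036 = 2.681.
(The second rejection-region term Φ(−δ − z_{α/2}) is negligible and dropped.)
δ = d·√(n/2) ⇒ d = δ/√(n/2) = 2.681/√(276/2) = 0.2282.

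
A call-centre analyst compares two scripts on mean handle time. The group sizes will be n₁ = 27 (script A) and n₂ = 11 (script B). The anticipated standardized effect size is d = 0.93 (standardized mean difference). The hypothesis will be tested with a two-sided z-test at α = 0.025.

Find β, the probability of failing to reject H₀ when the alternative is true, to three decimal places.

Noncentrality parameter: δ = d / √(1/n₁ + 1/n₂) = 0.93 / √(1/27 + 1/11) = 2.6000
Critical value for a two-sided test at α = 0.025: z_{α/2} = 2.241.
Power = Φ(δ − 2.241) + Φ(−δ − 2.241) = Φ(0.359) + Φ(-4.841) = 0.6400 + 0.0000 = 0.6400.
Type II error: β = 1 − power = 1 − 0.6400 = 0.3600.

β ≈ 0.360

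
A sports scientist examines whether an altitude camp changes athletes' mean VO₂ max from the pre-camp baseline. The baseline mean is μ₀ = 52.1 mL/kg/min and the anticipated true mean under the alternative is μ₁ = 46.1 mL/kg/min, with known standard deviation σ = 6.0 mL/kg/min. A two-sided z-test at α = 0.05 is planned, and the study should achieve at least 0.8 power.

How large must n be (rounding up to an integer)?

n = 8

Standardized effect: d = |μ₁ − μ₀| / σ = |46.1 − 52.1| / 6.0 = 1.0000
For power 0.8 need Φ(δ − z_{0.025}) = 0.8, so δ = z_{0.025} + z_{0.20} = 1.960 + 0.842 = 2.802.
(For δ > 0 the lower-tail rejection region contributes negligibly to power, so the one-term inversion is standard.)
δ = d·√n ⇒ n = (δ/d)² = (2.802 / 1.0000)² = 7.85.
Rounding up, n = 8.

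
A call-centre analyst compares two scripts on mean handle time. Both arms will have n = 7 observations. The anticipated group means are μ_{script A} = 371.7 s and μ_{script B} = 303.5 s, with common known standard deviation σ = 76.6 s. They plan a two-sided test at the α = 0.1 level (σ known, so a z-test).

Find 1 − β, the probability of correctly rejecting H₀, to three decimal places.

Power ≈ 0.509

Standardized effect: d = |μ_{script A} − μ_{script B}| / σ = |371.7 − 303.5| / 76.6 = 0.8903
Noncentrality parameter: δ = d·√(n/2) = 0.8903 × √(7/2) = 1.6657
Two-sided α = 0.1 → critical value z_{0.05} = 1.645.
Power = Φ(δ − 1.645) + Φ(−δ − 1.645) = Φ(0.021) + Φ(-3.311) = 0.5083 + 0.0005 = 0.5088.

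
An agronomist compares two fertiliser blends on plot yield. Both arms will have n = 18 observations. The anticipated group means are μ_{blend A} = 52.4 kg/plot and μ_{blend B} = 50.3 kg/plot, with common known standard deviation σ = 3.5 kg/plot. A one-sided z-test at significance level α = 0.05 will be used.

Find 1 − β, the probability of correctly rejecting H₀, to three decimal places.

Standardized effect: d = |μ_{blend A} − μ_{blend B}| / σ = |52.4 − 50.3| / 3.5 = 0.6000
Noncentrality parameter: δ = d·√(n/2) = 0.6000 × √(18/2) = 1.8000
Critical value for a one-sided test at α = 0.05: z_α = 1.645.
Power = Φ(δ − 1.645) = Φ(0.155) = 0.5616.

Power ≈ 0.562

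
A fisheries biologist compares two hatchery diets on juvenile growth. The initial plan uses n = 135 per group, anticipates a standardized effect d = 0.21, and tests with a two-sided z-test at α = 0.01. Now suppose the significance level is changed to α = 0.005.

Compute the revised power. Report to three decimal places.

Power ≈ 0.140

δ = d·√(n/2) = 0.21 × √(135/2) = 1.7253 (unchanged). New critical value: z_{0.0025} = 2.807.
Revised power = Φ(δ − 2.807) + Φ(−δ − 2.807) = Φ(-1.082) + Φ(-4.532) = 0.1397 + 0.0000 = 0.1397.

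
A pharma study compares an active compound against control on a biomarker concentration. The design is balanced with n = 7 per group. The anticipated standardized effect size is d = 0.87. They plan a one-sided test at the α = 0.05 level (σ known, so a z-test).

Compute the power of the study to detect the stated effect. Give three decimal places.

Noncentrality parameter: δ = d·√(n/2) = 0.87 × √(7/2) = 1.6276
Critical value for a one-sided test at α = 0.05: z_α = 1.645.
Power = Φ(δ − 1.645) = Φ(-0.017) = 0.4931.

Power ≈ 0.493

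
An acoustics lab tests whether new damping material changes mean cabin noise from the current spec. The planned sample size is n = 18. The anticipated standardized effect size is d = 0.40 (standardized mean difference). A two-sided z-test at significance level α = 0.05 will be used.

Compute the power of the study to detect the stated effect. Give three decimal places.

Power ≈ 0.396

Noncentrality parameter: δ = d·√n = 0.40 × √18 = 1.6971
Two-sided α = 0.05 → critical value z_{0.025} = 1.960.
Power = Φ(δ − 1.960) + Φ(−δ − 1.960) = Φ(-0.263) + Φ(-3.657) = 0.3963 + 0.0001 = 0.3964.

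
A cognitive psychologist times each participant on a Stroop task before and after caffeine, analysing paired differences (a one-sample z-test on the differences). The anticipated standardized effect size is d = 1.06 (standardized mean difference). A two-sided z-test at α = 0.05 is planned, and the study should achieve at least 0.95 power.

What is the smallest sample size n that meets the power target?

For power 0.95 need Φ(δ − z_{0.025}) = 0.95, so δ = z_{0.025} + z_{0.05} = 1.960 + 1.645 = 3.605.
(For δ > 0 the lower-tail rejection region contributes negligibly to power, so the one-term inversion is standard.)
δ = d·√n ⇒ n = (δ/d)² = (3.605 / 1.06)² = 11.57.
Rounding up, n = 12.

n = 12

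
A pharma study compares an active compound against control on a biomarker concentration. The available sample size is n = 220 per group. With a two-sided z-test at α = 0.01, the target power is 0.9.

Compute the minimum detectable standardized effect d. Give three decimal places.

d ≈ 0.368

Need Φ(δ − 2.576) = 0.9, so δ = 2.576 + 1.282 = 3.857.
(Lower-tail contribution to power is negligible for δ > 0.)
δ = d·√(n/2) ⇒ d = δ/√(n/2) = 3.857/√(220/2) = 0.3678.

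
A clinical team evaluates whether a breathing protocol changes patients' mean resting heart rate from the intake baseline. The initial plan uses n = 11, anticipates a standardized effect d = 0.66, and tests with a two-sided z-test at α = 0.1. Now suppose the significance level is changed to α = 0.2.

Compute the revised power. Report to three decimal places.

δ = d·√n = 0.66 × √11 = 2.1890 (unchanged). New critical value: z_{0.1} = 1.282.
Revised power = Φ(δ − 1.282) + Φ(−δ − 1.282) = Φ(0.907) + Φ(-3.471) = 0.8179 + 0.0003 = 0.8182.

Power ≈ 0.818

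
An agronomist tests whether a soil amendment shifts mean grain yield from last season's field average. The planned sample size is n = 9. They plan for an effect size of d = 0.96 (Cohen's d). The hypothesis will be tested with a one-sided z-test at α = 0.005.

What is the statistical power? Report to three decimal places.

Power ≈ 0.620

Noncentrality parameter: δ = d·√n = 0.96 × √9 = 2.8800
One-sided α = 0.005 → critical value z_{0.005} = 2.576.
Power = Φ(δ − 2.576) = Φ(0.304) = 0.6195.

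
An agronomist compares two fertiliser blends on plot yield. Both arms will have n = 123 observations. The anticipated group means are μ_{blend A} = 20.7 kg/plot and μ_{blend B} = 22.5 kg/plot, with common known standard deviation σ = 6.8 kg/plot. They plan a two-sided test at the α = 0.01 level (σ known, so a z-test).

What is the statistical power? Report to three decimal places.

Standardized effect: d = |μ_{blend A} − μ_{blend B}| / σ = |20.7 − 22.5| / 6.8 = 0.2647
Noncentrality parameter: δ = d·√(n/2) = 0.2647 × √(123/2) = 2.0759
Two-sided α = 0.01 → critical value z_{0.005} = 2.576.
Power = Φ(δ − 2.576) + Φ(−δ − 2.576) = Φ(-0.500) + Φ(-4.652) = 0.3086 + 0.0000 = 0.3086.

Power ≈ 0.309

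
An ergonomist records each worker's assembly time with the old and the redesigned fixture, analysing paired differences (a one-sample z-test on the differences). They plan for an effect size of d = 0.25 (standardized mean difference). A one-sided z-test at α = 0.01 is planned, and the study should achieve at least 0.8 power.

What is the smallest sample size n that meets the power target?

For power 0.8 need Φ(δ − z_{0.01}) = 0.8, so δ = z_{0.01} + z_{0.20} = 2.326 + 0.842 = 3.168.
δ = d·√n ⇒ n = (δ/d)² = (3.168 / 0.25)² = 160.58.
Round up to the next whole unit.

n = 161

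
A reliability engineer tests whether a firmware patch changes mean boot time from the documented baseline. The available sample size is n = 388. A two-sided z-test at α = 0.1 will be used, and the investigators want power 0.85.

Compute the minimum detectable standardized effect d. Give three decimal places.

d ≈ 0.136

Need Φ(δ − 1.645) = 0.85, so δ = 1.645 + 1.036 = 2.681.
(The second rejection-region term Φ(−δ − z_{α/2}) is negligible and dropped.)
δ = d·√n ⇒ d = δ/√n = 2.681/√388 = 0.1361.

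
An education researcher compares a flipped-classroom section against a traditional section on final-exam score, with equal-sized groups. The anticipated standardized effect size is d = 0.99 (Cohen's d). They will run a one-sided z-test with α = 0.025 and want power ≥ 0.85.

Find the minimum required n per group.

n = 19 per group

For power 0.85 need Φ(δ − z_{0.025}) = 0.85, so δ = z_{0.025} + z_{0.15} = 1.960 + 1.036 = 2.996.
δ = d·√(n/2) ⇒ n = 2(δ/d)² = 2 × (2.996 / 0.99)² = 18.32.
Round up to the next whole unit.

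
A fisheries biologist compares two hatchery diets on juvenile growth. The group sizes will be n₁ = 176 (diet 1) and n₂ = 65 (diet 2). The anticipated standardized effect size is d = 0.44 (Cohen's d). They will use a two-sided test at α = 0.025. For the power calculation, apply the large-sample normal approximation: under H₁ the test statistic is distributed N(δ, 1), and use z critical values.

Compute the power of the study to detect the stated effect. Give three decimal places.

Power ≈ 0.785

Noncentrality parameter: δ = d / √(1/n₁ + 1/n₂) = 0.44 / √(1/176 + 1/65) = 3.0315
Two-sided α = 0.025 → critical value z_{0.0125} = 2.241.
Power = Φ(δ − 2.241) + Φ(−δ − 2.241) = Φ(0.790) + Φ(-5.273) = 0.7853 + 0.0000 = 0.7853.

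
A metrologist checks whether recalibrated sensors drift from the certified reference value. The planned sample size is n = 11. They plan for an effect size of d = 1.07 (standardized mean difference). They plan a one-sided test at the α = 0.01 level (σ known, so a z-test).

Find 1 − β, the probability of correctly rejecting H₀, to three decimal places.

Power ≈ 0.889

Noncentrality parameter: δ = d·√n = 1.07 × √11 = 3.5488
Critical value for a one-sided test at α = 0.01: z_α = 2.326.
Power = Φ(δ − 2.326) = Φ(1.222) = 0.8892.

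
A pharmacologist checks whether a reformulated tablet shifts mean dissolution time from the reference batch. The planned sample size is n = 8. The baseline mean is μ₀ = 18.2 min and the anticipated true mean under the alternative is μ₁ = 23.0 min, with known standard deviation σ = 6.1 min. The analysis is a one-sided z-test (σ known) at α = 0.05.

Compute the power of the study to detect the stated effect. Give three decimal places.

Power ≈ 0.719

Standardized effect: d = |μ₁ − μ₀| / σ = |23.0 − 18.2| / 6.1 = 0.7869
Noncentrality parameter: δ = d·√n = 0.7869 × √8 = 2.2256
Critical value for a one-sided test at α = 0.05: z_α = 1.645.
Power = Φ(δ − 1.645) = Φ(0.581) = 0.7193.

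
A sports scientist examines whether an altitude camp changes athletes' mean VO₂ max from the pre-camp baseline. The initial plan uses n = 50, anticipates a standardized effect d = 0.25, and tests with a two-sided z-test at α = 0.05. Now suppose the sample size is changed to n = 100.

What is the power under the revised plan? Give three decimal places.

With n = 100: δ = d·√n = 0.25 × √100 = 2.5000. Critical value z_{0.025} = 1.960.
Revised power = Φ(δ − 1.960) + Φ(−δ − 1.960) = Φ(0.540) + Φ(-4.460) = 0.7054 + 0.0000 = 0.7054.

Power ≈ 0.705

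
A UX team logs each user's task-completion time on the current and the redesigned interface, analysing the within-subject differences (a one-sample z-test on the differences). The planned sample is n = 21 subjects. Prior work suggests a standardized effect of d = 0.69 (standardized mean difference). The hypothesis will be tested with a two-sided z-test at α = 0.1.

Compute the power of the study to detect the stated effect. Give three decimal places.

Power ≈ 0.935

Noncentrality parameter: δ = d·√n = 0.69 × √21 = 3.1620
Critical value for a two-sided test at α = 0.1: z_{α/2} = 1.645.
Power = Φ(δ − 1.645) + Φ(−δ − 1.645) = Φ(1.517) + Φ(-4.807) = 0.9354 + 0.0000 = 0.9354.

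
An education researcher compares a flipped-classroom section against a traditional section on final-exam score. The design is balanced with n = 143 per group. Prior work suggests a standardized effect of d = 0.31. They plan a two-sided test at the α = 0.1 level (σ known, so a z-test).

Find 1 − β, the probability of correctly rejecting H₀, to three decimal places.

Power ≈ 0.836

Noncentrality parameter: δ = d·√(n/2) = 0.31 × √(143/2) = 2.6213
Critical value for a two-sided test at α = 0.1: z_{α/2} = 1.645.
Power = Φ(δ − 1.645) + Φ(−δ − 1.645) = Φ(0.976) + Φ(-4.266) = 0.8356 + 0.0000 = 0.8356.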